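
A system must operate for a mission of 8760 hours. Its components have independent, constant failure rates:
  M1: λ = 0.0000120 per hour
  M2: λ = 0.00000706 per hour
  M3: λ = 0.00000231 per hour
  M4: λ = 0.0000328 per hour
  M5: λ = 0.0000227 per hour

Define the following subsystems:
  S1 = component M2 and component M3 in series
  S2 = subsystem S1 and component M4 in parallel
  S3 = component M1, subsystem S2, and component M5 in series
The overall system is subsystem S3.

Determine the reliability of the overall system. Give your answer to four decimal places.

0.7234

R(M1) = exp(−0.0000120 × 8760) = 0.900216
R(M2) = exp(−0.00000706 × 8760) = 0.940028
R(M3) = exp(−0.00000231 × 8760) = 0.979968
R(M4) = exp(−0.0000328 × 8760) = 0.750266
R(M5) = exp(−0.0000227 × 8760) = 0.819671
Series (M2 and M3): 0.940028 × 0.979968 = 0.921197
Parallel ([0.921197] and M4): 1 − (1 − 0.921197)(1 − 0.750266) = 0.980320
Series (M1, [0.980320], and M5): 0.900216 × 0.980320 × 0.819671 = 0.7234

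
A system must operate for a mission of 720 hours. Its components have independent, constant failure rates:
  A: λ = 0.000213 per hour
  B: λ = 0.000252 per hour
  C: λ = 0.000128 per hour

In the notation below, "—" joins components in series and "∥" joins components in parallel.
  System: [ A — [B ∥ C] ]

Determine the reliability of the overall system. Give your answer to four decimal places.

0.8453

R(A) = exp(−0.000213 × 720) = 0.857821
R(B) = exp(−0.000252 × 720) = 0.834068
R(C) = exp(−0.000128 × 720) = 0.911959
Parallel (B and C): 1 − (1 − 0.834068)(1 − 0.911959) = 0.985391
Series (A and [0.985391]): 0.857821 × 0.985391 = 0.8453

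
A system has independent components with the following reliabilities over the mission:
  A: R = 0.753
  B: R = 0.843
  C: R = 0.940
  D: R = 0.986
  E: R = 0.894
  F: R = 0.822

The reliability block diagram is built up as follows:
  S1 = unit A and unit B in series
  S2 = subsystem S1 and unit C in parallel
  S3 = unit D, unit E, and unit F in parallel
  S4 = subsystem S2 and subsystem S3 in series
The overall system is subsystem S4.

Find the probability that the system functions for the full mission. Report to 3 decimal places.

Series (A and B): 0.75300 × 0.84300 = 0.63478
Parallel ([0.63478] and C): 1 − (1 − 0.63478)(1 − 0.94000) = 0.97809
Parallel (D, E, and F): 1 − (1 − 0.98600)(1 − 0.89400)(1 − 0.82200) = 0.99974
Series ([0.97809] and [0.99974]): 0.97809 × 0.99974 = 0.978

0.978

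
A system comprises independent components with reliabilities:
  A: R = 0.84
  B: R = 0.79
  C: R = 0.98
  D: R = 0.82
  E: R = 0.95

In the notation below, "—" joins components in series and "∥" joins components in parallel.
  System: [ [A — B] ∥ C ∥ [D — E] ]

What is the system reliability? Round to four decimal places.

Series (A and B): 0.840000 × 0.790000 = 0.663600
Series (D and E): 0.820000 × 0.950000 = 0.779000
Parallel ([0.663600], C, and [0.779000]): 1 − (1 − 0.663600)(1 − 0.980000)(1 − 0.779000) = 0.9985

0.9985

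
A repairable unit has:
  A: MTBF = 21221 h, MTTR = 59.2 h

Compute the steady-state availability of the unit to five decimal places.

A(A) = MTBF/(MTBF+MTTR) = 21221/(21221+59.2) = 0.99722

0.99722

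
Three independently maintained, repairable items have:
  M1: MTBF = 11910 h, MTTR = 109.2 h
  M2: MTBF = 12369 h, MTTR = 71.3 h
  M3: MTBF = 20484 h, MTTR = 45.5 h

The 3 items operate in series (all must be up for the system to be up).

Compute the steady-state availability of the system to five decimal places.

0.98305

A(M1) = MTBF/(MTBF+MTTR) = 11910/(11910+109.2) = 0.990915
A(M2) = MTBF/(MTBF+MTTR) = 12369/(12369+71.3) = 0.994269
A(M3) = MTBF/(MTBF+MTTR) = 20484/(20484+45.5) = 0.997784
Series availability: 0.990915 × 0.994269 × 0.997784 = 0.98305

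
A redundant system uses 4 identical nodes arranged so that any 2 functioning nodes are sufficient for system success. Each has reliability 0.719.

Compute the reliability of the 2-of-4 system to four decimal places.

0.9300

R = Σ_{i=2}^{4} C(4,i) p^i (1−p)^{4−i} with p = 0.719
C(4,2)·0.719^2·0.281^2 = 0.244919
C(4,3)·0.719^3·0.281^1 = 0.417785
C(4,4)·0.719^4·0.281^0 = 0.267249
Sum = 0.9300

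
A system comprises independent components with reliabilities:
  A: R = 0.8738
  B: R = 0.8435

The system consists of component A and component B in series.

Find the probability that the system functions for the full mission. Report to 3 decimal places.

0.737

Series (A and B): 0.87380 × 0.84350 = 0.737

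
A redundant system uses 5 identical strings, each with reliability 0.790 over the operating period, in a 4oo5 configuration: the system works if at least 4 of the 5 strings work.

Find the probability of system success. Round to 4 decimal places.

R = Σ_{i=4}^{5} C(5,i) p^i (1−p)^{5−i} with p = 0.790
C(5,4)·0.790^4·0.210^1 = 0.408976
C(5,5)·0.790^5·0.210^0 = 0.307706
Sum = 0.7167

0.7167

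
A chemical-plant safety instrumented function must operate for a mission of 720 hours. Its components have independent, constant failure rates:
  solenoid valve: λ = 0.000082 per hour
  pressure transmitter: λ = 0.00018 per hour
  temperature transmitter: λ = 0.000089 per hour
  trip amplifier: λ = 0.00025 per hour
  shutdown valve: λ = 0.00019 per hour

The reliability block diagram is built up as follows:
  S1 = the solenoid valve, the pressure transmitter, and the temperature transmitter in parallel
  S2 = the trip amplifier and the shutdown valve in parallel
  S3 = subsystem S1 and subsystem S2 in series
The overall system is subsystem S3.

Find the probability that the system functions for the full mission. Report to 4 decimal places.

R(solenoid valve) = exp(−0.000082 × 720) = 0.942669
R(pressure transmitter) = exp(−0.00018 × 720) = 0.878447
R(temperature transmitter) = exp(−0.000089 × 720) = 0.937930
R(trip amplifier) = exp(−0.00025 × 720) = 0.835270
R(shutdown valve) = exp(−0.00019 × 720) = 0.872145
Parallel (solenoid valve, pressure transmitter, and temperature transmitter): 1 − (1 − 0.942669)(1 − 0.878447)(1 − 0.937930) = 0.999567
Parallel (trip amplifier and shutdown valve): 1 − (1 − 0.835270)(1 − 0.872145) = 0.978938
Series ([0.999567] and [0.978938]): 0.999567 × 0.978938 = 0.9785

0.9785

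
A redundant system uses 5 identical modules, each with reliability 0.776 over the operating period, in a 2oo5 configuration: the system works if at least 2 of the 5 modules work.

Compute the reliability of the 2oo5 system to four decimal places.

0.9897

R = Σ_{i=2}^{5} C(5,i) p^i (1−p)^{5−i} with p = 0.776
C(5,2)·0.776^2·0.224^3 = 0.067681
C(5,3)·0.776^3·0.224^2 = 0.234467
C(5,4)·0.776^4·0.224^1 = 0.406130
C(5,5)·0.776^5·0.224^0 = 0.281390
Sum = 0.9897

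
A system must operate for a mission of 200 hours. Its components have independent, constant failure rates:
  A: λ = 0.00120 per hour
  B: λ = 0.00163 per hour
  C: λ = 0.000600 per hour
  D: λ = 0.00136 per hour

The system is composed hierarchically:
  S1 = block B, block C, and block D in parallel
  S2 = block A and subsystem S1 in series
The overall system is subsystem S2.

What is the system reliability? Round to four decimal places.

R(A) = exp(−0.00120 × 200) = 0.786628
R(B) = exp(−0.00163 × 200) = 0.721805
R(C) = exp(−0.000600 × 200) = 0.886920
R(D) = exp(−0.00136 × 200) = 0.761854
Parallel (B, C, and D): 1 − (1 − 0.721805)(1 − 0.886920)(1 − 0.761854) = 0.992508
Series (A and [0.992508]): 0.786628 × 0.992508 = 0.7807

0.7807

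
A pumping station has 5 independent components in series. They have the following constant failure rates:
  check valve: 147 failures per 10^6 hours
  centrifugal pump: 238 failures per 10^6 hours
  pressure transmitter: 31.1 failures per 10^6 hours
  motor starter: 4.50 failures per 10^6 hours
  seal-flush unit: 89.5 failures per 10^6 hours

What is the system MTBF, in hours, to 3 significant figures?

1960

Series of exponential components: λ_sys = Σ λ_i
λ_sys = 0.000147 + 0.000238 + 0.0000311 + 0.00000450 + 0.0000895 = 5.1010e-04 /h
MTBF = 1 / λ_sys = 1960 h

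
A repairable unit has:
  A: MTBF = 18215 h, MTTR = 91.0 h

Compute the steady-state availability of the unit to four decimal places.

0.9950

A(A) = MTBF/(MTBF+MTTR) = 18215/(18215+91.0) = 0.9950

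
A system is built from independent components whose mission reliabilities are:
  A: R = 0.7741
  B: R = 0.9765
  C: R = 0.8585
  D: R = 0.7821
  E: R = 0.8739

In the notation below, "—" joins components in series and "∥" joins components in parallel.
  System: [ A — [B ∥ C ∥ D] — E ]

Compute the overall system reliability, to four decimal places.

0.6760

Parallel (B, C, and D): 1 − (1 − 0.976500)(1 − 0.858500)(1 − 0.782100) = 0.999275
Series (A, [0.999275], and E): 0.774100 × 0.999275 × 0.873900 = 0.6760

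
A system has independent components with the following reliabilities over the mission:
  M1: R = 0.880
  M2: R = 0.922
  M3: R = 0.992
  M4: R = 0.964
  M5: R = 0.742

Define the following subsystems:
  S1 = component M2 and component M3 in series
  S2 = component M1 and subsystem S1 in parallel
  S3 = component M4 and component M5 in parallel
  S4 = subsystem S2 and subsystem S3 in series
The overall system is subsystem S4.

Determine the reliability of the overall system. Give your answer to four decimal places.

Series (M2 and M3): 0.922000 × 0.992000 = 0.914624
Parallel (M1 and [0.914624]): 1 − (1 − 0.880000)(1 − 0.914624) = 0.989755
Parallel (M4 and M5): 1 − (1 − 0.964000)(1 − 0.742000) = 0.990712
Series ([0.989755] and [0.990712]): 0.989755 × 0.990712 = 0.9806

0.9806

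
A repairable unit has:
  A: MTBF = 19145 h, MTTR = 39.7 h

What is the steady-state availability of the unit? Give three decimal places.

A(A) = MTBF/(MTBF+MTTR) = 19145/(19145+39.7) = 0.998

0.998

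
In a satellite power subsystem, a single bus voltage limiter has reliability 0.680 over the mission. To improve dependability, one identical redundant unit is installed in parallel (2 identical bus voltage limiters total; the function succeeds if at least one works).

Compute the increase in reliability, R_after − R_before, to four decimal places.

R_before = 0.680
R_after = 1 − (1 − 0.680)^2 = 0.8976
ΔR = 0.8976 − 0.680 = 0.2176

0.2176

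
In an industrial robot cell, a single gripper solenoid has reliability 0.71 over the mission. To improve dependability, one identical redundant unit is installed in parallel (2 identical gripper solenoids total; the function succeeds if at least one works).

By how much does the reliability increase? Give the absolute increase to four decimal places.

R_before = 0.71
R_after = 1 − (1 − 0.71)^2 = 0.9159
ΔR = 0.9159 − 0.71 = 0.2059

0.2059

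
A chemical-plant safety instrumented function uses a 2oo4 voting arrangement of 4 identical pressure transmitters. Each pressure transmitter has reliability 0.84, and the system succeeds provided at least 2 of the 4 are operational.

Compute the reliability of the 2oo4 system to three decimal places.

0.986

R = Σ_{i=2}^{4} C(4,i) p^i (1−p)^{4−i} with p = 0.84
C(4,2)·0.84^2·0.16^2 = 0.10838
C(4,3)·0.84^3·0.16^1 = 0.37933
C(4,4)·0.84^4·0.16^0 = 0.49787
Sum = 0.986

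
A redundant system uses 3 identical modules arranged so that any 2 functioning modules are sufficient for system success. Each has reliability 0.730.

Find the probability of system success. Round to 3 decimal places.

0.821

R = Σ_{i=2}^{3} C(3,i) p^i (1−p)^{3−i} with p = 0.730
C(3,2)·0.730^2·0.270^1 = 0.43165
C(3,3)·0.730^3·0.270^0 = 0.38902
Sum = 0.821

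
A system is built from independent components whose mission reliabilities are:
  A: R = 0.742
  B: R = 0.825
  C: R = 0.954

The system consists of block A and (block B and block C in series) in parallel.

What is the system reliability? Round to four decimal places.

0.9451

Series (B and C): 0.825000 × 0.954000 = 0.787050
Parallel (A and [0.787050]): 1 − (1 − 0.742000)(1 − 0.787050) = 0.9451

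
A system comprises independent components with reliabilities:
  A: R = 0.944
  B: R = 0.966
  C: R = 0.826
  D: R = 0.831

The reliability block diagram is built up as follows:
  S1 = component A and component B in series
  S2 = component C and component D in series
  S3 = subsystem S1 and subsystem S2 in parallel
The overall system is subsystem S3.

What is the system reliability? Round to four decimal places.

0.9724

Series (A and B): 0.944000 × 0.966000 = 0.911904
Series (C and D): 0.826000 × 0.831000 = 0.686406
Parallel ([0.911904] and [0.686406]): 1 − (1 − 0.911904)(1 − 0.686406) = 0.9724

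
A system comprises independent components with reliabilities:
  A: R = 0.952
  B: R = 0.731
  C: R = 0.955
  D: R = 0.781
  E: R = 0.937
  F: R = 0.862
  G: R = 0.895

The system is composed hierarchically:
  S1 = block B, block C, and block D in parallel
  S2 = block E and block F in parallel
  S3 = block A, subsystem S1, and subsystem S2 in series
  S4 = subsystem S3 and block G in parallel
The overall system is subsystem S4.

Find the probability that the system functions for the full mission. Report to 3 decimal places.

Parallel (B, C, and D): 1 − (1 − 0.73100)(1 − 0.95500)(1 − 0.78100) = 0.99735
Parallel (E and F): 1 − (1 − 0.93700)(1 − 0.86200) = 0.99131
Series (A, [0.99735], and [0.99131]): 0.95200 × 0.99735 × 0.99131 = 0.94123
Parallel ([0.94123] and G): 1 − (1 − 0.94123)(1 − 0.89500) = 0.994

0.994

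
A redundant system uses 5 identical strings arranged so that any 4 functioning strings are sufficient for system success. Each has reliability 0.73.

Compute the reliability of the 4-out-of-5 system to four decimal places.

0.5907

R = Σ_{i=4}^{5} C(5,i) p^i (1−p)^{5−i} with p = 0.73
C(5,4)·0.73^4·0.27^1 = 0.383376
C(5,5)·0.73^5·0.27^0 = 0.207307
Sum = 0.5907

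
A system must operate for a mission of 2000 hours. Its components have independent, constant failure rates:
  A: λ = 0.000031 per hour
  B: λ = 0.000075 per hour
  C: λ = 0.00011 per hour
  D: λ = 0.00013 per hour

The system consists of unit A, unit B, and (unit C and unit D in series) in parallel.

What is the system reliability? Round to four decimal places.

R(A) = exp(−0.000031 × 2000) = 0.939883
R(B) = exp(−0.000075 × 2000) = 0.860708
R(C) = exp(−0.00011 × 2000) = 0.802519
R(D) = exp(−0.00013 × 2000) = 0.771052
Series (C and D): 0.802519 × 0.771052 = 0.618784
Parallel (A, B, and [0.618784]): 1 − (1 − 0.939883)(1 − 0.860708)(1 − 0.618784) = 0.9968

0.9968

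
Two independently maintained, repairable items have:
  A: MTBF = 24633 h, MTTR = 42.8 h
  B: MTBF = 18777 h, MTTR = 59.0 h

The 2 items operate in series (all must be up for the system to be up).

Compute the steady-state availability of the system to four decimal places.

0.9951

A(A) = MTBF/(MTBF+MTTR) = 24633/(24633+42.8) = 0.998266
A(B) = MTBF/(MTBF+MTTR) = 18777/(18777+59.0) = 0.996868
Series availability: 0.998266 × 0.996868 = 0.9951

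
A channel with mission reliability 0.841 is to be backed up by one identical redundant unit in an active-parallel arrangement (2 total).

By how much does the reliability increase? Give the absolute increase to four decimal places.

0.1337

R_before = 0.841
R_after = 1 − (1 − 0.841)^2 = 0.9747
ΔR = 0.9747 − 0.841 = 0.1337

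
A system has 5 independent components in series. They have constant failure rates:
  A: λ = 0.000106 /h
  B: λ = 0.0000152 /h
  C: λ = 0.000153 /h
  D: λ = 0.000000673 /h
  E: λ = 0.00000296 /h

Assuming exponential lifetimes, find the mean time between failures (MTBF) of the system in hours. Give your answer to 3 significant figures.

3600

Series of exponential components: λ_sys = Σ λ_i
λ_sys = 0.000106 + 0.0000152 + 0.000153 + 0.000000673 + 0.00000296 = 2.7783e-04 /h
MTBF = 1 / λ_sys = 3600 h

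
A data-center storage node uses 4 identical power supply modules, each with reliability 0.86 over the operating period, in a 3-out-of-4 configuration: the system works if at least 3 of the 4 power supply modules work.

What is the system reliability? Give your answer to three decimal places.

R = Σ_{i=3}^{4} C(4,i) p^i (1−p)^{4−i} with p = 0.86
C(4,3)·0.86^3·0.14^1 = 0.35619
C(4,4)·0.86^4·0.14^0 = 0.54701
Sum = 0.903

0.903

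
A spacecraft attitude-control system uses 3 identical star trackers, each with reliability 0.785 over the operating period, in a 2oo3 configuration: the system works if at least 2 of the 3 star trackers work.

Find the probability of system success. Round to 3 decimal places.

R = Σ_{i=2}^{3} C(3,i) p^i (1−p)^{3−i} with p = 0.785
C(3,2)·0.785^2·0.215^1 = 0.39747
C(3,3)·0.785^3·0.215^0 = 0.48374
Sum = 0.881

0.881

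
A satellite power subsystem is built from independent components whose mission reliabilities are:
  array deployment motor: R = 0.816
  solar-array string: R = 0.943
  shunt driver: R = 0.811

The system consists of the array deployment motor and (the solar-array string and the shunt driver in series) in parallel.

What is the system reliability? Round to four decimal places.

Series (solar-array string and shunt driver): 0.943000 × 0.811000 = 0.764773
Parallel (array deployment motor and [0.764773]): 1 − (1 − 0.816000)(1 − 0.764773) = 0.9567

0.9567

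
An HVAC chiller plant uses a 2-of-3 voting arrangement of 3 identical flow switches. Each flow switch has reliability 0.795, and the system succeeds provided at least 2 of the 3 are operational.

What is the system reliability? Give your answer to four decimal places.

0.8912

R = Σ_{i=2}^{3} C(3,i) p^i (1−p)^{3−i} with p = 0.795
C(3,2)·0.795^2·0.205^1 = 0.388695
C(3,3)·0.795^3·0.205^0 = 0.502460
Sum = 0.8912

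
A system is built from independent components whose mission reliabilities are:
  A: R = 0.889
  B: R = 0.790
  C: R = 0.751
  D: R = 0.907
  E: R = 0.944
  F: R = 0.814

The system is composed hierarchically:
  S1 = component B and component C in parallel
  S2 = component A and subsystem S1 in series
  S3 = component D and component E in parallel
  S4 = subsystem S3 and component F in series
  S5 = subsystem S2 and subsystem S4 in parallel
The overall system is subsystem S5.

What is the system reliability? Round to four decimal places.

0.9700

Parallel (B and C): 1 − (1 − 0.790000)(1 − 0.751000) = 0.947710
Series (A and [0.947710]): 0.889000 × 0.947710 = 0.842514
Parallel (D and E): 1 − (1 − 0.907000)(1 − 0.944000) = 0.994792
Series ([0.994792] and F): 0.994792 × 0.814000 = 0.809761
Parallel ([0.842514] and [0.809761]): 1 − (1 − 0.842514)(1 − 0.809761) = 0.9700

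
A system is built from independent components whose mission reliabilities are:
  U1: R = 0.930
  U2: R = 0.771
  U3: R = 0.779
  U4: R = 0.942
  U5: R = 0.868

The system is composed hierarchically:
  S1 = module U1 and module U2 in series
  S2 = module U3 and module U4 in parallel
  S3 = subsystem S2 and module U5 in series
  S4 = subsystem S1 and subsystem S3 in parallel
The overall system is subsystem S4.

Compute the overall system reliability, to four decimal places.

Series (U1 and U2): 0.930000 × 0.771000 = 0.717030
Parallel (U3 and U4): 1 − (1 − 0.779000)(1 − 0.942000) = 0.987182
Series ([0.987182] and U5): 0.987182 × 0.868000 = 0.856874
Parallel ([0.717030] and [0.856874]): 1 − (1 − 0.717030)(1 − 0.856874) = 0.9595

0.9595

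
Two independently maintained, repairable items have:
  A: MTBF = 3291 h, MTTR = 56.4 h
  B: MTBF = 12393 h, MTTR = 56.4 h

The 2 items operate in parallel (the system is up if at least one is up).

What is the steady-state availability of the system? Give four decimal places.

0.9999

A(A) = MTBF/(MTBF+MTTR) = 3291/(3291+56.4) = 0.983151
A(B) = MTBF/(MTBF+MTTR) = 12393/(12393+56.4) = 0.995470
Parallel availability: 1 − (1 − 0.983151)(1 − 0.995470) = 0.9999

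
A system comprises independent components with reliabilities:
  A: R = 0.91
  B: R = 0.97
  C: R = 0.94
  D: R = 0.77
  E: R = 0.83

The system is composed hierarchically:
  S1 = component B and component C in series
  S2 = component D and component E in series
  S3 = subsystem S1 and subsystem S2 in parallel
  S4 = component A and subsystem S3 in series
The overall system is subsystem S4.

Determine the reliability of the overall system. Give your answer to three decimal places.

0.881

Series (B and C): 0.97000 × 0.94000 = 0.91180
Series (D and E): 0.77000 × 0.83000 = 0.63910
Parallel ([0.91180] and [0.63910]): 1 − (1 − 0.91180)(1 − 0.63910) = 0.96817
Series (A and [0.96817]): 0.91000 × 0.96817 = 0.881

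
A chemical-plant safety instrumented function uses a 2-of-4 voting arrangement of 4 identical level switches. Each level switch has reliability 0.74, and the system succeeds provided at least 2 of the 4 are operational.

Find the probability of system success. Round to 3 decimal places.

0.943

R = Σ_{i=2}^{4} C(4,i) p^i (1−p)^{4−i} with p = 0.74
C(4,2)·0.74^2·0.26^2 = 0.22211
C(4,3)·0.74^3·0.26^1 = 0.42143
C(4,4)·0.74^4·0.26^0 = 0.29987
Sum = 0.943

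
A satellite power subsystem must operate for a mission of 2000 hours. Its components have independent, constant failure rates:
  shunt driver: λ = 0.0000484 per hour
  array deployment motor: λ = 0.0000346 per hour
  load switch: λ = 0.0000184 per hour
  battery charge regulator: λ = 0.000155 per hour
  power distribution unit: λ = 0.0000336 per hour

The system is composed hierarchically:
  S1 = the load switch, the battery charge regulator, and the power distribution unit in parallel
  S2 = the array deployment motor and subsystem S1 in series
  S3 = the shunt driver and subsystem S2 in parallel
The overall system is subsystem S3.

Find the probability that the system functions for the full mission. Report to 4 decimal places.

0.9938

R(shunt driver) = exp(−0.0000484 × 2000) = 0.907738
R(array deployment motor) = exp(−0.0000346 × 2000) = 0.933140
R(load switch) = exp(−0.0000184 × 2000) = 0.963869
R(battery charge regulator) = exp(−0.000155 × 2000) = 0.733447
R(power distribution unit) = exp(−0.0000336 × 2000) = 0.935008
Parallel (load switch, battery charge regulator, and power distribution unit): 1 − (1 − 0.963869)(1 − 0.733447)(1 − 0.935008) = 0.999374
Series (array deployment motor and [0.999374]): 0.933140 × 0.999374 = 0.932556
Parallel (shunt driver and [0.932556]): 1 − (1 − 0.907738)(1 − 0.932556) = 0.9938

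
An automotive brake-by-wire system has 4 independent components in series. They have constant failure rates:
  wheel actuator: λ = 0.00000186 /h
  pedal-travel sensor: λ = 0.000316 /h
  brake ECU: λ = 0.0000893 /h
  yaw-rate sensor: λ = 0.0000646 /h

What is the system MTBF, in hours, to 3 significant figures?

Series of exponential components: λ_sys = Σ λ_i
λ_sys = 0.00000186 + 0.000316 + 0.0000893 + 0.0000646 = 4.7176e-04 /h
MTBF = 1 / λ_sys = 2120 h

2120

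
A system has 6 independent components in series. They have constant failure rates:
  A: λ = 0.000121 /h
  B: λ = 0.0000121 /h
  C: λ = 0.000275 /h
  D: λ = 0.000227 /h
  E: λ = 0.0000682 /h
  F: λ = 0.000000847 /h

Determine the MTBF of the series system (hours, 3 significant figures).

Series of exponential components: λ_sys = Σ λ_i
λ_sys = 0.000121 + 0.0000121 + 0.000275 + 0.000227 + 0.0000682 + 0.000000847 = 7.0415e-04 /h
MTBF = 1 / λ_sys = 1420 h

1420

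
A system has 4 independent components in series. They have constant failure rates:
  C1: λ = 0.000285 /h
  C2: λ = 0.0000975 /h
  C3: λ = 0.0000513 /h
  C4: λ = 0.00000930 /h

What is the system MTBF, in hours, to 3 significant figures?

Series of exponential components: λ_sys = Σ λ_i
λ_sys = 0.000285 + 0.0000975 + 0.0000513 + 0.00000930 = 4.4310e-04 /h
MTBF = 1 / λ_sys = 2260 h

2260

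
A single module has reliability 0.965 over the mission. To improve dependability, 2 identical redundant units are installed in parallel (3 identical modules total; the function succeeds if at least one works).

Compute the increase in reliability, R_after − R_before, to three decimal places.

0.035

R_before = 0.965
R_after = 1 − (1 − 0.965)^3 = 1.000
ΔR = 1.000 − 0.965 = 0.035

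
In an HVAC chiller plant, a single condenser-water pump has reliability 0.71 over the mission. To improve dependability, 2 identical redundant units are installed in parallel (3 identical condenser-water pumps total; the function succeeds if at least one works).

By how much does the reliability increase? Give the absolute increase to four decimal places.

R_before = 0.71
R_after = 1 − (1 − 0.71)^3 = 0.9756
ΔR = 0.9756 − 0.71 = 0.2656

0.2656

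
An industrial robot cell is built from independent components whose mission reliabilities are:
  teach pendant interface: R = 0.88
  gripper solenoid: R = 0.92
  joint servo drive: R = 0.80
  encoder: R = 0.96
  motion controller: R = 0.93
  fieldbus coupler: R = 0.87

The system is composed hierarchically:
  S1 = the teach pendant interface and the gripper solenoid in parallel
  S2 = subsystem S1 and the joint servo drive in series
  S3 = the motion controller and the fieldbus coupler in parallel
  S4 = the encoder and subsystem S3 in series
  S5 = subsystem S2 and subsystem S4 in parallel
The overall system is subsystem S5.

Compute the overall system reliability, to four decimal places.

Parallel (teach pendant interface and gripper solenoid): 1 − (1 − 0.880000)(1 − 0.920000) = 0.990400
Series ([0.990400] and joint servo drive): 0.990400 × 0.800000 = 0.792320
Parallel (motion controller and fieldbus coupler): 1 − (1 − 0.930000)(1 − 0.870000) = 0.990900
Series (encoder and [0.990900]): 0.960000 × 0.990900 = 0.951264
Parallel ([0.792320] and [0.951264]): 1 − (1 − 0.792320)(1 − 0.951264) = 0.9899

0.9899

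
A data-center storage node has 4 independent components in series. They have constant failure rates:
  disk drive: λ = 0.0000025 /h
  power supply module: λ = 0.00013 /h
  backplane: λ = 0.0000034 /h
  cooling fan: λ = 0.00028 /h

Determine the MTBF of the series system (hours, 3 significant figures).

Series of exponential components: λ_sys = Σ λ_i
λ_sys = 0.0000025 + 0.00013 + 0.0000034 + 0.00028 = 4.1590e-04 /h
MTBF = 1 / λ_sys = 2400 h

2400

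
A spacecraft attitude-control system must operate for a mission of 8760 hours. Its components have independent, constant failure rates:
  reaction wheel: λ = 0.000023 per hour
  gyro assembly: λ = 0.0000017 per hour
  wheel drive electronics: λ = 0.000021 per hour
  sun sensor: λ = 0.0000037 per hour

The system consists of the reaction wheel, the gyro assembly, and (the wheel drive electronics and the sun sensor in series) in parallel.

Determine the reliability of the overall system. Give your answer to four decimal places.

0.9995

R(reaction wheel) = exp(−0.000023 × 8760) = 0.817520
R(gyro assembly) = exp(−0.0000017 × 8760) = 0.985218
R(wheel drive electronics) = exp(−0.000021 × 8760) = 0.831969
R(sun sensor) = exp(−0.0000037 × 8760) = 0.968108
Series (wheel drive electronics and sun sensor): 0.831969 × 0.968108 = 0.805436
Parallel (reaction wheel, gyro assembly, and [0.805436]): 1 − (1 − 0.817520)(1 − 0.985218)(1 − 0.805436) = 0.9995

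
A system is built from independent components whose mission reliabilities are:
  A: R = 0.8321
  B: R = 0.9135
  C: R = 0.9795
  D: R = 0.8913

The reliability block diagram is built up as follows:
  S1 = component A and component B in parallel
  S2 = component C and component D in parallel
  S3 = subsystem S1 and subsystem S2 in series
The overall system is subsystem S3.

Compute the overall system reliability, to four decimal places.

Parallel (A and B): 1 − (1 − 0.832100)(1 − 0.913500) = 0.985477
Parallel (C and D): 1 − (1 − 0.979500)(1 − 0.891300) = 0.997772
Series ([0.985477] and [0.997772]): 0.985477 × 0.997772 = 0.9833

0.9833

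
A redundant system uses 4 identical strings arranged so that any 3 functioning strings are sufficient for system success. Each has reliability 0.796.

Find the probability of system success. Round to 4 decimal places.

0.8130

R = Σ_{i=3}^{4} C(4,i) p^i (1−p)^{4−i} with p = 0.796
C(4,3)·0.796^3·0.204^1 = 0.411556
C(4,4)·0.796^4·0.204^0 = 0.401469
Sum = 0.8130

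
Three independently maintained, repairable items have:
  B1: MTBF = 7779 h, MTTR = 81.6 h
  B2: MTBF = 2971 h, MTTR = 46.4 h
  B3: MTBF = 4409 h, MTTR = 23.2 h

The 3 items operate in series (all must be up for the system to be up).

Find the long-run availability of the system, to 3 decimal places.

A(B1) = MTBF/(MTBF+MTTR) = 7779/(7779+81.6) = 0.989619
A(B2) = MTBF/(MTBF+MTTR) = 2971/(2971+46.4) = 0.984623
A(B3) = MTBF/(MTBF+MTTR) = 4409/(4409+23.2) = 0.994766
Series availability: 0.989619 × 0.984623 × 0.994766 = 0.969

0.969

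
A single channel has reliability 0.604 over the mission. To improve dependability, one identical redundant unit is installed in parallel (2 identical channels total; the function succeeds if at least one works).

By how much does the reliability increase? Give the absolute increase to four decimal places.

0.2392

R_before = 0.604
R_after = 1 − (1 − 0.604)^2 = 0.8432
ΔR = 0.8432 − 0.604 = 0.2392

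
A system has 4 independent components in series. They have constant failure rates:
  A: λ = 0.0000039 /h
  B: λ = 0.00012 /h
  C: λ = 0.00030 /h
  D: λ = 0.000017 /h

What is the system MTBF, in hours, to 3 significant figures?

Series of exponential components: λ_sys = Σ λ_i
λ_sys = 0.0000039 + 0.00012 + 0.00030 + 0.000017 = 4.4090e-04 /h
MTBF = 1 / λ_sys = 2270 h

2270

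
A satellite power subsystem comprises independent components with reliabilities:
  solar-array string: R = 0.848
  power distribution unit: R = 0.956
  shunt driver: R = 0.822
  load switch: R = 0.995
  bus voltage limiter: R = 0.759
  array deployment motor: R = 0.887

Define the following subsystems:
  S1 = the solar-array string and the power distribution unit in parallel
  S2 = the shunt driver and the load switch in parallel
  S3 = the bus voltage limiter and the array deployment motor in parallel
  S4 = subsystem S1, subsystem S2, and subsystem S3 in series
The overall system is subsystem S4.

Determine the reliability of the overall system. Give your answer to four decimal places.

Parallel (solar-array string and power distribution unit): 1 − (1 − 0.848000)(1 − 0.956000) = 0.993312
Parallel (shunt driver and load switch): 1 − (1 − 0.822000)(1 − 0.995000) = 0.999110
Parallel (bus voltage limiter and array deployment motor): 1 − (1 − 0.759000)(1 − 0.887000) = 0.972767
Series ([0.993312], [0.999110], and [0.972767]): 0.993312 × 0.999110 × 0.972767 = 0.9654

0.9654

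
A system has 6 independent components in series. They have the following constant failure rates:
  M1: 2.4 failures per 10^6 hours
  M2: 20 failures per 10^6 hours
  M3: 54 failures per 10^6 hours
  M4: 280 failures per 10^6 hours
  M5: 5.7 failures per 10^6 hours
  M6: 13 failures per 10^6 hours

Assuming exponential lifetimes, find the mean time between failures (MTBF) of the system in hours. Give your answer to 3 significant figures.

Series of exponential components: λ_sys = Σ λ_i
λ_sys = 0.0000024 + 0.000020 + 0.000054 + 0.00028 + 0.0000057 + 0.000013 = 3.7510e-04 /h
MTBF = 1 / λ_sys = 2670 h

2670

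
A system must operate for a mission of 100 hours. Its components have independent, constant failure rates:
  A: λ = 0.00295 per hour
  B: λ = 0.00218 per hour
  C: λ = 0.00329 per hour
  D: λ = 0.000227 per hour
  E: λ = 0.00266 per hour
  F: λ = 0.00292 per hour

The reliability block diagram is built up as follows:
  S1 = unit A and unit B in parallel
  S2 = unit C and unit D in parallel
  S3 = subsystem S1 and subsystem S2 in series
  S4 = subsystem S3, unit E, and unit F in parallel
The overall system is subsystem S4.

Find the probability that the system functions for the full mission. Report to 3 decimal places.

R(A) = exp(−0.00295 × 100) = 0.74453
R(B) = exp(−0.00218 × 100) = 0.80413
R(C) = exp(−0.00329 × 100) = 0.71964
R(D) = exp(−0.000227 × 100) = 0.97756
R(E) = exp(−0.00266 × 100) = 0.76644
R(F) = exp(−0.00292 × 100) = 0.74677
Parallel (A and B): 1 − (1 − 0.74453)(1 − 0.80413) = 0.94996
Parallel (C and D): 1 − (1 − 0.71964)(1 − 0.97756) = 0.99371
Series ([0.94996] and [0.99371]): 0.94996 × 0.99371 = 0.94398
Parallel ([0.94398], E, and F): 1 − (1 − 0.94398)(1 − 0.76644)(1 − 0.74677) = 0.997

0.997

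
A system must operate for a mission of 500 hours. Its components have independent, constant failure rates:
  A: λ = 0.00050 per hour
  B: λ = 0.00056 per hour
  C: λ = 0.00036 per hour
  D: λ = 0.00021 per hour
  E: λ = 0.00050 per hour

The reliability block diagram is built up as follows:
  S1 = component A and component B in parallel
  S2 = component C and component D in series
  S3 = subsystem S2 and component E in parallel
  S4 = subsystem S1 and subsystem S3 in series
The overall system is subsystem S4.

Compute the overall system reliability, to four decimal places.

R(A) = exp(−0.00050 × 500) = 0.778801
R(B) = exp(−0.00056 × 500) = 0.755784
R(C) = exp(−0.00036 × 500) = 0.835270
R(D) = exp(−0.00021 × 500) = 0.900325
R(E) = exp(−0.00050 × 500) = 0.778801
Parallel (A and B): 1 − (1 − 0.778801)(1 − 0.755784) = 0.945980
Series (C and D): 0.835270 × 0.900325 = 0.752014
Parallel ([0.752014] and E): 1 − (1 − 0.752014)(1 − 0.778801) = 0.945146
Series ([0.945980] and [0.945146]): 0.945980 × 0.945146 = 0.8941

0.8941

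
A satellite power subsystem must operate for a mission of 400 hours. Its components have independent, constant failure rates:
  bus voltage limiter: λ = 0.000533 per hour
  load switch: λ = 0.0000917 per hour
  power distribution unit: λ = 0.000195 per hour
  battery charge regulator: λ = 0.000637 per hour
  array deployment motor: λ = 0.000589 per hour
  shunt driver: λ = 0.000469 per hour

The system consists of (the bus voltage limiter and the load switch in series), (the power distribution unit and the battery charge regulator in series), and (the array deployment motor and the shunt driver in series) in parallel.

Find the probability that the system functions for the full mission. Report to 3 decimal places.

0.978

R(bus voltage limiter) = exp(−0.000533 × 400) = 0.80799
R(load switch) = exp(−0.0000917 × 400) = 0.96398
R(power distribution unit) = exp(−0.000195 × 400) = 0.92496
R(battery charge regulator) = exp(−0.000637 × 400) = 0.77507
R(array deployment motor) = exp(−0.000589 × 400) = 0.79010
R(shunt driver) = exp(−0.000469 × 400) = 0.82895
Series (bus voltage limiter and load switch): 0.80799 × 0.96398 = 0.77889
Series (power distribution unit and battery charge regulator): 0.92496 × 0.77507 = 0.71691
Series (array deployment motor and shunt driver): 0.79010 × 0.82895 = 0.65495
Parallel ([0.77889], [0.71691], and [0.65495]): 1 − (1 − 0.77889)(1 − 0.71691)(1 − 0.65495) = 0.978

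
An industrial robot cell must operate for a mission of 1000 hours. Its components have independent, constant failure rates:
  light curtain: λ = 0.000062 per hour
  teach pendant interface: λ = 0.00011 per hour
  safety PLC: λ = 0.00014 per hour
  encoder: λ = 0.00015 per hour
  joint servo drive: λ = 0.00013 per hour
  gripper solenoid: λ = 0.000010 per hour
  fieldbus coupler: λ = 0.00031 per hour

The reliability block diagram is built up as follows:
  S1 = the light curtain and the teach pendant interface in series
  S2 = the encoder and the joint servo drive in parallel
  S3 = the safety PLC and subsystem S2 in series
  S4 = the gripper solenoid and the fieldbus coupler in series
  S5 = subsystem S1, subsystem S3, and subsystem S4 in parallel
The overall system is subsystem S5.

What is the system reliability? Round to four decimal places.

0.9937

R(light curtain) = exp(−0.000062 × 1000) = 0.939883
R(teach pendant interface) = exp(−0.00011 × 1000) = 0.895834
R(safety PLC) = exp(−0.00014 × 1000) = 0.869358
R(encoder) = exp(−0.00015 × 1000) = 0.860708
R(joint servo drive) = exp(−0.00013 × 1000) = 0.878095
R(gripper solenoid) = exp(−0.000010 × 1000) = 0.990050
R(fieldbus coupler) = exp(−0.00031 × 1000) = 0.733447
Series (light curtain and teach pendant interface): 0.939883 × 0.895834 = 0.841979
Parallel (encoder and joint servo drive): 1 − (1 − 0.860708)(1 − 0.878095) = 0.983020
Series (safety PLC and [0.983020]): 0.869358 × 0.983020 = 0.854596
Series (gripper solenoid and fieldbus coupler): 0.990050 × 0.733447 = 0.726149
Parallel ([0.841979], [0.854596], and [0.726149]): 1 − (1 − 0.841979)(1 − 0.854596)(1 − 0.726149) = 0.9937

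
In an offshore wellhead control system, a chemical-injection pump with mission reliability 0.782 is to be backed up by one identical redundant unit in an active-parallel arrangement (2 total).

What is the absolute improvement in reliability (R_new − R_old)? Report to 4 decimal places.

0.1705

R_before = 0.782
R_after = 1 − (1 − 0.782)^2 = 0.9525
ΔR = 0.9525 − 0.782 = 0.1705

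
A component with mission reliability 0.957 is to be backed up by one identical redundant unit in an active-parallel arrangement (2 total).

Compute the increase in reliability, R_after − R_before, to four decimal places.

0.0412

R_before = 0.957
R_after = 1 − (1 − 0.957)^2 = 0.9982
ΔR = 0.9982 − 0.957 = 0.0412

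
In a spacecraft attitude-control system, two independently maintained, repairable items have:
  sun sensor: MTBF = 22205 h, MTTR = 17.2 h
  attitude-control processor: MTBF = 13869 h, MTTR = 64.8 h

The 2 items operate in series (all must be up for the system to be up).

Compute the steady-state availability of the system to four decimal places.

0.9946

A(sun sensor) = MTBF/(MTBF+MTTR) = 22205/(22205+17.2) = 0.999226
A(attitude-control processor) = MTBF/(MTBF+MTTR) = 13869/(13869+64.8) = 0.995349
Series availability: 0.999226 × 0.995349 = 0.9946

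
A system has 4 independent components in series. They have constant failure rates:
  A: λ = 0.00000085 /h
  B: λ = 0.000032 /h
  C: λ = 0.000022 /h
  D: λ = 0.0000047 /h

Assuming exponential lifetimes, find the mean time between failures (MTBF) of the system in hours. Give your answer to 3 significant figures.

Series of exponential components: λ_sys = Σ λ_i
λ_sys = 0.00000085 + 0.000032 + 0.000022 + 0.0000047 = 5.9550e-05 /h
MTBF = 1 / λ_sys = 16800 h

16800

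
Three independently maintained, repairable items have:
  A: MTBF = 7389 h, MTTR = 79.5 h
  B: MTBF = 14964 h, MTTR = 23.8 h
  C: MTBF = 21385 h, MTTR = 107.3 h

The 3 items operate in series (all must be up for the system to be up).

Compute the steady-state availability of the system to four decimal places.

A(A) = MTBF/(MTBF+MTTR) = 7389/(7389+79.5) = 0.989355
A(B) = MTBF/(MTBF+MTTR) = 14964/(14964+23.8) = 0.998412
A(C) = MTBF/(MTBF+MTTR) = 21385/(21385+107.3) = 0.995008
Series availability: 0.989355 × 0.998412 × 0.995008 = 0.9829

0.9829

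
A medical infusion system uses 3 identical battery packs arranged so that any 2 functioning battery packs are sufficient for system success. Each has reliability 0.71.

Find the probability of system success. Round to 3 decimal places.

0.796

R = Σ_{i=2}^{3} C(3,i) p^i (1−p)^{3−i} with p = 0.71
C(3,2)·0.71^2·0.29^1 = 0.43857
C(3,3)·0.71^3·0.29^0 = 0.35791
Sum = 0.796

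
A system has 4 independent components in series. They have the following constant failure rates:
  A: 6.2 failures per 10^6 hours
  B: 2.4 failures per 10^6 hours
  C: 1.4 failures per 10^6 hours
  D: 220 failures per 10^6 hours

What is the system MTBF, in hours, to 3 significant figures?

Series of exponential components: λ_sys = Σ λ_i
λ_sys = 0.0000062 + 0.0000024 + 0.0000014 + 0.00022 = 2.3000e-04 /h
MTBF = 1 / λ_sys = 4350 h

4350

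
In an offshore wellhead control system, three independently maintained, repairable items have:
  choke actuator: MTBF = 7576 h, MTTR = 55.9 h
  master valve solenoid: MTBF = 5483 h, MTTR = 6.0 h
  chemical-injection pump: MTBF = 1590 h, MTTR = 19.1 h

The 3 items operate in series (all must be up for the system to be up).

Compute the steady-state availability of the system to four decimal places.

A(choke actuator) = MTBF/(MTBF+MTTR) = 7576/(7576+55.9) = 0.992675
A(master valve solenoid) = MTBF/(MTBF+MTTR) = 5483/(5483+6.0) = 0.998907
A(chemical-injection pump) = MTBF/(MTBF+MTTR) = 1590/(1590+19.1) = 0.988130
Series availability: 0.992675 × 0.998907 × 0.988130 = 0.9798

0.9798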